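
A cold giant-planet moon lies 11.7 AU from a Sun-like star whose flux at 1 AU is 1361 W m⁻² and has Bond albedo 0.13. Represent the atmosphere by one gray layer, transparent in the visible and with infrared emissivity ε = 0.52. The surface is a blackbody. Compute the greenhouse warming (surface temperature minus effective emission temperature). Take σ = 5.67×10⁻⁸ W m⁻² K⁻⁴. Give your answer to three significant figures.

6.14 K

Flux at the orbit: S = 1361/(11.7)² = 9.942 W m⁻².
At the top of the atmosphere, σT_e⁴ = S(1−α)/4 = 2.162 W m⁻², giving T_e = 78.59 K.
The surface balance (absorbed SW + ε·downward IR = σT_s⁴) with T_a⁴ = T_s⁴/2 reduces to T_s = T_e·[2/(2−ε)]^¼ = 84.73 K.
Greenhouse warming: T_s − T_e = 6.144 K.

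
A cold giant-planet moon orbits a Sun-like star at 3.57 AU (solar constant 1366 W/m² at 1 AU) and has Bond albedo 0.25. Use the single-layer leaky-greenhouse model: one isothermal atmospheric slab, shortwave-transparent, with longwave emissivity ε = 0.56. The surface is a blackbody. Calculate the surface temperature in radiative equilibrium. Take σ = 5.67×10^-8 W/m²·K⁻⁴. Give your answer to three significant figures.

149 K

By the inverse-square law, S = 1366/3.57² = 107.2 W/m².
The planet radiates to space at T_e = [S(1−α)/(4σ)]^(1/4) = 137.2 K.
For a single slab of emissivity ε, T_s⁴ = 2T_e⁴/(2−ε); thus T_s = 137.2·(1.389)^(1/4) = 149.0 K.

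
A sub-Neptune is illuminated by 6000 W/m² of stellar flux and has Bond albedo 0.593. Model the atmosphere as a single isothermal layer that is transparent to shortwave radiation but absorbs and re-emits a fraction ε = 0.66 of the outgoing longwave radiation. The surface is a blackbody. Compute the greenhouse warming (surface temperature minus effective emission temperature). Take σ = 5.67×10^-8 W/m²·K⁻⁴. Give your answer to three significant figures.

At the top of the atmosphere, σT_e⁴ = S(1−α)/4 = 610.5 W/m², giving T_e = 322.1 K.
Surface balance with a leaky layer gives σT_s⁴ = σT_e⁴·2/(2−ε), so T_s = T_e·[2/(2−0.66)]^(1/4) = 356.0 K.
Greenhouse warming: T_s − T_e = 33.92 K.

33.9 K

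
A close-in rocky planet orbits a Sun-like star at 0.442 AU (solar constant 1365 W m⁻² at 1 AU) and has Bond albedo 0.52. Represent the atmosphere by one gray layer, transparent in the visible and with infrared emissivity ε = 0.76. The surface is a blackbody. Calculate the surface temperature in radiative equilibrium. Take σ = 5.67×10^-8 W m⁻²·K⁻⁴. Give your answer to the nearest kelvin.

393 kelvin

Flux at the orbit: S = 1365/(0.442)² = 6987 W m⁻².
The planet radiates to space at T_e = [S(1−α)/(4σ)]^(1/4) = 348.7 K.
Surface balance with a leaky layer gives σT_s⁴ = σT_e⁴·2/(2−ε), so T_s = T_e·[2/(2−0.76)]^(1/4) = 393.0 K.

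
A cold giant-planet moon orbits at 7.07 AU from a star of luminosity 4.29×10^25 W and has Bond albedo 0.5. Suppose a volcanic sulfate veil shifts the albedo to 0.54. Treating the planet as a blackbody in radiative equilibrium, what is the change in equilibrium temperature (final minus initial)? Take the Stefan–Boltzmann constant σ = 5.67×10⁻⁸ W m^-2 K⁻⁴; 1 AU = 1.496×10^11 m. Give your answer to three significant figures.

d = 7.07 × 1.496×10^11 m = 1.058×10^12 m.
Flux at the orbit: S = L/(4πd²) = 4.29×10^25/(4π·(1.06×10^12)²) = 3.052 W m^-2.
Initial: T₁ = [S(1−0.5)/(4σ)]^(1/4) = 50.93 K.
After:  T₂ = [3.052·0.46/(4σ)]^(1/4) = 49.88 K.
Change: 49.88 − 50.93 = -1.051 K.

-1.05 K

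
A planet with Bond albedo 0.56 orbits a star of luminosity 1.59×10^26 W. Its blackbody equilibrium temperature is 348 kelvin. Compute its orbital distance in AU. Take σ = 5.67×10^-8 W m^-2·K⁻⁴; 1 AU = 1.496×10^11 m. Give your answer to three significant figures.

Required flux: S = 4σT⁴/(1−α) = 7560 W m^-2.
S = L/(4πd²) → d = √(L/4πS) = √(1.59×10^26/(4π·7560)) = 4.091×10^10 m = 0.2735 AU.

0.273 AU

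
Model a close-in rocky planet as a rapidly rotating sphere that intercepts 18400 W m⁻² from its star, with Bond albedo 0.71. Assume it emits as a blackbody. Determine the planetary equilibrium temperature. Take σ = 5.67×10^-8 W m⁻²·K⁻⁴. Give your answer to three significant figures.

Absorbed flux (global mean): S(1−α)/4 = 18400·0.29/4 = 1334 W m⁻².
Balancing against σT⁴: T = (1334/5.67×10⁻⁸)^(1/4) = 391.6 K.

392 kelvin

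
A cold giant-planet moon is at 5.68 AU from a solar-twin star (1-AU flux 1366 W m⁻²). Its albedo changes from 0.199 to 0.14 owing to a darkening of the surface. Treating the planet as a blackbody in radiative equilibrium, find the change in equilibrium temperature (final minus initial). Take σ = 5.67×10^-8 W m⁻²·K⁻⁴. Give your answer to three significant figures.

Flux at the orbit: S = 1366/(5.68)² = 42.34 W m⁻².
Before: T₁ = [42.34·0.801/(4σ)]^(1/4) = 110.6 K.
After:  T₂ = [42.34·0.86/(4σ)]^(1/4) = 112.6 K.
Change: 112.6 − 110.6 = 1.982 K.

1.98 K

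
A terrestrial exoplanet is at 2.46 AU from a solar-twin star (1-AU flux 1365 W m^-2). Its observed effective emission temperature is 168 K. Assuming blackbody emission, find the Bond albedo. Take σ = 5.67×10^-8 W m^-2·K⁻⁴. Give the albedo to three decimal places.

Flux at the orbit: S = 1365/(2.46)² = 225.6 W m^-2.
Energy balance: S(1−α)/4 = σT⁴, so 1−α = 4σT⁴/S.
σT⁴ = 45.17 W m^-2, so 4σT⁴ = 180.7 W m^-2.
1−α = 180.7/225.6 = 0.8010, so α = 0.1990.

0.199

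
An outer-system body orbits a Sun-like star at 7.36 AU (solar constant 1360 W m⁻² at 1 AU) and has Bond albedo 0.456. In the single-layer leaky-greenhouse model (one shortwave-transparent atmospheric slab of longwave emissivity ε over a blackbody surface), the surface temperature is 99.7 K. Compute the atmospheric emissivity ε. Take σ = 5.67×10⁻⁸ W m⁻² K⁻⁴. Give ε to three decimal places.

Irradiance scales as 1/d², so S = 1360 W m⁻² × (1/7.36)² = 25.11 W m⁻².
Effective temperature: T_e = [S(1−α)/(4σ)]^(1/4) = 88.09 K.
Inverting T_s⁴ = 2T_e⁴/(2−ε): (T_e/T_s)⁴ = 0.6095, so ε = 2(1 − 0.6095) = 0.7810.

0.781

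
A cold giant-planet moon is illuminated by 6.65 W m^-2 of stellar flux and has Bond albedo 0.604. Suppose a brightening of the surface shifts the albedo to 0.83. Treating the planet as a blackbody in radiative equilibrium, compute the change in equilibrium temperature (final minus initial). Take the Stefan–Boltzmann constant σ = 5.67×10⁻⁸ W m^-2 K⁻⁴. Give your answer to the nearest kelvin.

Before: T₁ = [6.650·0.396/(4σ)]^(1/4) = 58.37 K.
Final:   T₂ = [S(1−0.83)/(4σ)]^(1/4) = 47.25 K.
Change: 47.25 − 58.37 = -11.12 K.

-11 kelvin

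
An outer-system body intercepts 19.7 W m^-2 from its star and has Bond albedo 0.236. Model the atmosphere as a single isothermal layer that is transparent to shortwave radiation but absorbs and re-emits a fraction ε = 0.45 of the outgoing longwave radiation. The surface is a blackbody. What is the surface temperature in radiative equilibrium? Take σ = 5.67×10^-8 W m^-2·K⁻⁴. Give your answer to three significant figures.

96.2 kelvin

At the top of the atmosphere, σT_e⁴ = S(1−α)/4 = 3.763 W m^-2, giving T_e = 90.26 K.
For a single slab of emissivity ε, T_s⁴ = 2T_e⁴/(2−ε); thus T_s = 90.26·(1.29)^(1/4) = 96.20 K.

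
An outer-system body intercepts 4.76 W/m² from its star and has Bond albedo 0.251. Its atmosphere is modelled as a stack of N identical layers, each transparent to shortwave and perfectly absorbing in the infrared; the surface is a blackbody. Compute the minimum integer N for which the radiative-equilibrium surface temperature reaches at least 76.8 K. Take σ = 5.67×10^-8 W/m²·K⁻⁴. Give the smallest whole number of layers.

2

OLR = S(1−α)/4 = 0.8913 W/m²; the top layer radiates at T_e = 62.97 K.
T_s = (N+1)^(1/4)·T_e ≥ 76.8 K requires N+1 ≥ (T_s/T_e)⁴ = (76.8/62.97)⁴ = 2.213.
The minimum whole number is N = 2.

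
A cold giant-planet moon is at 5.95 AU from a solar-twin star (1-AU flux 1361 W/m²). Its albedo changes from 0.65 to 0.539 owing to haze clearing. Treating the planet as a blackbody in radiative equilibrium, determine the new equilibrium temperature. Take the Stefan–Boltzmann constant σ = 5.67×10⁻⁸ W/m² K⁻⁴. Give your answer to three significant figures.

94.0 K

Irradiance scales as 1/d², so S = 1361 W/m² × (1/5.95)² = 38.44 W/m².
T₂ = [S(1−α₂)/(4σ)]^(1/4) = [38.44·0.461/(4σ)]^(1/4) = 94.02 K.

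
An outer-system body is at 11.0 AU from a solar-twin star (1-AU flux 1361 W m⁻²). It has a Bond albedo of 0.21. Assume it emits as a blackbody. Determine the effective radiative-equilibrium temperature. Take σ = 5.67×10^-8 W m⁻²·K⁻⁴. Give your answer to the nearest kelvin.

Flux at the orbit: S = 1361/(11.0)² = 11.25 W m⁻².
Absorbed flux (global mean): S(1−α)/4 = 11.25·0.79/4 = 2.221 W m⁻².
Set σT⁴ = 2.221 → T = (2.221/σ)^(1/4) = 79.12 K.

79 K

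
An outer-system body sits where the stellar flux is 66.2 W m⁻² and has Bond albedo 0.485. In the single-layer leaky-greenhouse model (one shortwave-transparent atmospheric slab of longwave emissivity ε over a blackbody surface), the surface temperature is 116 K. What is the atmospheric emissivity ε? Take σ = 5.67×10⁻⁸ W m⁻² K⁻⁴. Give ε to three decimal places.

0.340

Effective temperature: T_e = [S(1−α)/(4σ)]^(1/4) = 110.7 K.
T_s⁴ = T_e⁴·2/(2−ε) → ε = 2 − 2(T_e/T_s)⁴ = 2 − 2·(110.7/116)⁴ = 0.3396.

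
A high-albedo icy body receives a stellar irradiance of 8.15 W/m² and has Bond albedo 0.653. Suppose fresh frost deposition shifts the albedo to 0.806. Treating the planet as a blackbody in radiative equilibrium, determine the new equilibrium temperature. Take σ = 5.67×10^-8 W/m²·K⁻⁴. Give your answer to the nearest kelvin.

New equilibrium: T₂ = [(1−0.806)·8.150/(4σ)]^(1/4) = 51.38 K.

51 K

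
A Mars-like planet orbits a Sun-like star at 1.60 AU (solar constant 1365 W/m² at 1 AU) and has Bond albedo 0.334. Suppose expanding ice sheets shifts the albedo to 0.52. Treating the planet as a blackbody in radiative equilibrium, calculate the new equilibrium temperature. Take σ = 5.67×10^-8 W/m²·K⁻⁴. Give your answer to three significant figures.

By the inverse-square law, S = 1365/1.60² = 533.2 W/m².
New equilibrium: T₂ = [(1−0.52)·533.2/(4σ)]^(1/4) = 183.3 K.

183 K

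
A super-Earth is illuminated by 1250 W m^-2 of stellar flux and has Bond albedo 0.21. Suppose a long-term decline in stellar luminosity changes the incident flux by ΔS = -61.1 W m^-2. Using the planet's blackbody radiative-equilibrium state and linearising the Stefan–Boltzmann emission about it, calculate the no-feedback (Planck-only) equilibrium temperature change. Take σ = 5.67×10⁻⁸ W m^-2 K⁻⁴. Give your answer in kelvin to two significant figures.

-3.1 K

Reference equilibrium: T_e = [S(1−α)/(4σ)]^(1/4) = 256.9 K.
ΔF = Δ[S(1−α)]/4 = (1−0.21)·-61.1/4 = -12.07 W m^-2.
The Planck feedback parameter is 4σT_e³ = 3.844 W m^-2/K.
Hence the no-feedback warming is ΔF/(4σT_e³) = -3.14 K.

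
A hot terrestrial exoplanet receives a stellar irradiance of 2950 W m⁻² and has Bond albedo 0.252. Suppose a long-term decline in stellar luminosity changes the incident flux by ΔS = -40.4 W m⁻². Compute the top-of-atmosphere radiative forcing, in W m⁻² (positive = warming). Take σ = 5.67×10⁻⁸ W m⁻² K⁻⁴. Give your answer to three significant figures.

-7.55 W m⁻²

Only a fraction (1−α) is absorbed and it's spread over 4πR², so ΔF = (1−α)ΔS/4 = -7.555 W m⁻².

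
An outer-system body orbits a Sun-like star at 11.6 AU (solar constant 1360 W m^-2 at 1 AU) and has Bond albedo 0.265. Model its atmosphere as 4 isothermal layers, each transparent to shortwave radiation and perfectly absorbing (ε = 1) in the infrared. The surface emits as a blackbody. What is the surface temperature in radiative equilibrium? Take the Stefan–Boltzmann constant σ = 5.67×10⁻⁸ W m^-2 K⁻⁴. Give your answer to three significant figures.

Irradiance scales as 1/d², so S = 1360 W m^-2 × (1/11.6)² = 10.11 W m^-2.
The effective emission temperature is T_e = [S(1−α)/(4σ)]^¼ = 75.65 K.
With N = 4 opaque layers, T_s = (N+1)^(1/4)·T_e = 5^(1/4)·75.65 = 113.1 K.

113 kelvin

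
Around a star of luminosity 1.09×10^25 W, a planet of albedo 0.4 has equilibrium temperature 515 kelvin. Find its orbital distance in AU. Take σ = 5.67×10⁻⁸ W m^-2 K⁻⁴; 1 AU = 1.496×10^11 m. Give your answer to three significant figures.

0.0382 AU

Required flux: S = 4σT⁴/(1−α) = 26590 W m^-2.
S = L/(4πd²) → d = √(L/4πS) = √(1.09×10^25/(4π·26590)) = 5.711×10^9 m = 0.03818 AU.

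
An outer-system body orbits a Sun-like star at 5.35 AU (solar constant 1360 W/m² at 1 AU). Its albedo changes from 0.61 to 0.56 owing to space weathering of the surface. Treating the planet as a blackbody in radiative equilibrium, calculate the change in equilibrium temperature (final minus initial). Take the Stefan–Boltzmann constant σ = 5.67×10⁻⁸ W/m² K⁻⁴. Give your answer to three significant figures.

By the inverse-square law, S = 1360/5.35² = 47.52 W/m².
Before: T₁ = [47.52·0.39/(4σ)]^(1/4) = 95.07 K.
After:  T₂ = [47.52·0.44/(4σ)]^(1/4) = 97.99 K.
ΔT = T₂ − T₁ = 2.911 K.

2.91 K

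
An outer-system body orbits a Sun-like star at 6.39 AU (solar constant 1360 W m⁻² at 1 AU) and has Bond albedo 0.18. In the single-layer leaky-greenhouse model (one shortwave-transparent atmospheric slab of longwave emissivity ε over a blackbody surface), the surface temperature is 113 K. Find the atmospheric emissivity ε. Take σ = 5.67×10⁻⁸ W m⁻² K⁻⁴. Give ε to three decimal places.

0.523

Flux at the orbit: S = 1360/(6.39)² = 33.31 W m⁻².
TOA balance gives T_e = 104.8 K.
T_s⁴ = T_e⁴·2/(2−ε) → ε = 2 − 2(T_e/T_s)⁴ = 2 − 2·(104.8/113)⁴ = 0.5229.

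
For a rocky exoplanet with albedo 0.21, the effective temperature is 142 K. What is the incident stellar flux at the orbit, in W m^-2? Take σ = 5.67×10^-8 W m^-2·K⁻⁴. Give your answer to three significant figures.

117 W m^-2

From S(1−α)/4 = σT⁴: S = 4σT⁴/(1−α).
The emitted flux is σT⁴ = 23.05 W m^-2.
S = 4·23.05/0.79 = 116.7 W m^-2.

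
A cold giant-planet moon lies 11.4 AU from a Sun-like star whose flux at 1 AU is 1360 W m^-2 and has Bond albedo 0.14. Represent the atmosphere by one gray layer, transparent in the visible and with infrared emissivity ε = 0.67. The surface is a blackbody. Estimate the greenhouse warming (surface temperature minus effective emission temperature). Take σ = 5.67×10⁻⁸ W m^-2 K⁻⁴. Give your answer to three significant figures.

By the inverse-square law, S = 1360/11.4² = 10.46 W m^-2.
The planet radiates to space at T_e = [S(1−α)/(4σ)]^(1/4) = 79.37 K.
For a single slab of emissivity ε, T_s⁴ = 2T_e⁴/(2−ε); thus T_s = 79.37·(1.504)^(1/4) = 87.89 K.
T_s − T_e = 87.89 − 79.37 = 8.522 K.

8.52 K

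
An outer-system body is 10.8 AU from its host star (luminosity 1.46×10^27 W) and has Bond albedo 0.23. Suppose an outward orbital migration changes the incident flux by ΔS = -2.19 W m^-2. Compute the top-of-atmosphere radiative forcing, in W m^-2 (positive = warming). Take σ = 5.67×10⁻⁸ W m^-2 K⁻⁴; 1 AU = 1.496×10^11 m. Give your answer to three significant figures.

Orbital distance: d = 10.8 AU = 1.616×10^12 m.
Spreading L over a sphere of radius d: S = 1.46×10^27/(4π·1.62×10^12²) = 44.51 W m^-2.
TOA radiative forcing: ΔF = (1−α)ΔS/4 = 0.77·(-2.19)/4 = -0.4216 W m^-2.

-0.422 W m^-2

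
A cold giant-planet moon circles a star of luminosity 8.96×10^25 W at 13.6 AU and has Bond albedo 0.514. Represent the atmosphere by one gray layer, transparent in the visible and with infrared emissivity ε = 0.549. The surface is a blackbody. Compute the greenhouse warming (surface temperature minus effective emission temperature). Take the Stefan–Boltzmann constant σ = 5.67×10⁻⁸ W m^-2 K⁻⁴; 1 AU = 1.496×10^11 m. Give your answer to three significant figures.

3.66 K

Orbital distance: d = 13.6 AU = 2.035×10^12 m.
Flux at the orbit: S = L/(4πd²) = 8.96×10^25/(4π·(2.03×10^12)²) = 1.722 W m^-2.
The planet radiates to space at T_e = [S(1−α)/(4σ)]^(1/4) = 43.83 K.
The surface balance (absorbed SW + ε·downward IR = σT_s⁴) with T_a⁴ = T_s⁴/2 reduces to T_s = T_e·[2/(2−ε)]^¼ = 47.49 K.
Greenhouse warming: T_s − T_e = 3.661 K.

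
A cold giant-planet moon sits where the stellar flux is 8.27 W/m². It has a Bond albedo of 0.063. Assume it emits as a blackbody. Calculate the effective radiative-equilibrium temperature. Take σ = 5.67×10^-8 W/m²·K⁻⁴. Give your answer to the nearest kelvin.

76 K

Averaging over the sphere, the absorbed flux is S(1−α)/4 = 1.937 W/m².
Balancing against σT⁴: T = (1.937/5.67×10⁻⁸)^(1/4) = 76.45 K.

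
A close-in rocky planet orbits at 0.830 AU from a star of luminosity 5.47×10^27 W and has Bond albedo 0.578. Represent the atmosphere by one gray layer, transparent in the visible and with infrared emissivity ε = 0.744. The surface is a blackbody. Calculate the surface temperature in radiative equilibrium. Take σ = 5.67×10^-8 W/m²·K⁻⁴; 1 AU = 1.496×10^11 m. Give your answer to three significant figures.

538 K

d = 0.830 × 1.496×10^11 m = 1.242×10^11 m.
Spreading L over a sphere of radius d: S = 5.47×10^27/(4π·1.24×10^11²) = 28230 W/m².
The planet radiates to space at T_e = [S(1−α)/(4σ)]^(1/4) = 478.7 K.
For a single slab of emissivity ε, T_s⁴ = 2T_e⁴/(2−ε); thus T_s = 478.7·(1.592)^(1/4) = 537.8 K.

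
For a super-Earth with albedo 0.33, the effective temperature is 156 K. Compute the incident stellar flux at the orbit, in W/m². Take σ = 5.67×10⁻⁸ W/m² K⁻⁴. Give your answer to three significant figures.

200 W/m²

From S(1−α)/4 = σT⁴: S = 4σT⁴/(1−α).
σT⁴ = 5.67×10⁻⁸·(156)⁴ = 33.58 W/m².
So S = 4×33.58/(1−0.33) = 200.5 W/m².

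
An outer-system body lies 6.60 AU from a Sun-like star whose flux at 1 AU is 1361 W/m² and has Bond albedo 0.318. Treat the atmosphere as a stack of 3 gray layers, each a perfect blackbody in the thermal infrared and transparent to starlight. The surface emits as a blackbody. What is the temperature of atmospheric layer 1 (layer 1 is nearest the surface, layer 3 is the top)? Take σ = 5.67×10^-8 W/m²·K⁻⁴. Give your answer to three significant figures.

130 K

Irradiance scales as 1/d², so S = 1361 W/m² × (1/6.60)² = 31.24 W/m².
OLR = S(1−α)/4 = 5.327 W/m²; the top layer radiates at T_e = 98.45 K.
In the N-layer model, layer k (counted from the surface) has T_k = (N+1−k)^(1/4)·T_e.
T_1 = (3)^(1/4)·98.45 = 129.6 K.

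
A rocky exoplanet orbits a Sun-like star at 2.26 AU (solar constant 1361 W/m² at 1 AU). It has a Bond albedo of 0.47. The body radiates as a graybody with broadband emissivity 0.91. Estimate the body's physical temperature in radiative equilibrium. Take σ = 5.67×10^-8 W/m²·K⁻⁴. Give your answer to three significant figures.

Flux at the orbit: S = 1361/(2.26)² = 266.5 W/m².
The planet absorbs (1−α)S over its disc πR² and re-emits over 4πR², so the mean absorbed flux is (1−0.47)·266.5/4 = 35.31 W/m².
Equating to εσT⁴ with ε = 0.91: T = (35.31/0.91σ)^(1/4) = 161.7 K.

162 kelvin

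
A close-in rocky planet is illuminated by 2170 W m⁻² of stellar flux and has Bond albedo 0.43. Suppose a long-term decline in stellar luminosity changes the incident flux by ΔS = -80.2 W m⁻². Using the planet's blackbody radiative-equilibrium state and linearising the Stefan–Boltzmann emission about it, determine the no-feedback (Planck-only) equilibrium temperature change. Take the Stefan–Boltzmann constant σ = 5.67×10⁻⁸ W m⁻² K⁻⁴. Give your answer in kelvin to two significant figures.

-2.5 K

Unperturbed T_e = [2170·(1−0.43)/(4σ)]^¼ = 271.8 K.
ΔF = Δ[S(1−α)]/4 = (1−0.43)·-80.2/4 = -11.43 W m⁻².
Linearising σT⁴ gives d(σT⁴)/dT = 4σT_e³ = 4.552 W m⁻² per K.
ΔT₀ = ΔF/λ_P = -11.43/4.552 = -2.51 K.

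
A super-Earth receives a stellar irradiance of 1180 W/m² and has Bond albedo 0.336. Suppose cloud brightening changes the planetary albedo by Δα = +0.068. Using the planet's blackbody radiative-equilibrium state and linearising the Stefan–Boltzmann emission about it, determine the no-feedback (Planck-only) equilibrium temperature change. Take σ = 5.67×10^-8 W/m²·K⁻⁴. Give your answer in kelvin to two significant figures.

Unperturbed T_e = [1180·(1−0.336)/(4σ)]^¼ = 242.4 K.
ΔF = −(S/4)Δα = −(1180/4)×(+0.068) = -20.06 W/m².
Linearising σT⁴ gives d(σT⁴)/dT = 4σT_e³ = 3.232 W/m² per K.
Hence the no-feedback warming is ΔF/(4σT_e³) = -6.21 K.

-6.2 kelvin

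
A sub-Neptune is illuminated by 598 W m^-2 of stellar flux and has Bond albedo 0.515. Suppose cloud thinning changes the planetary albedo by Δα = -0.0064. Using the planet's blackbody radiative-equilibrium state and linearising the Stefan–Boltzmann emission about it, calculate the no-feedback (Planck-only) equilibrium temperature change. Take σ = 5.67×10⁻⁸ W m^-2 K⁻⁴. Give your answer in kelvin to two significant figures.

Unperturbed T_e = [598.0·(1−0.515)/(4σ)]^¼ = 189.1 K.
The change in absorbed flux is Δ[S(1−α)/4] = −SΔα/4 = 0.9568 W m^-2.
The Planck feedback parameter is 4σT_e³ = 1.534 W m^-2/K.
Hence the no-feedback warming is ΔF/(4σT_e³) = 0.624 K.

0.62 K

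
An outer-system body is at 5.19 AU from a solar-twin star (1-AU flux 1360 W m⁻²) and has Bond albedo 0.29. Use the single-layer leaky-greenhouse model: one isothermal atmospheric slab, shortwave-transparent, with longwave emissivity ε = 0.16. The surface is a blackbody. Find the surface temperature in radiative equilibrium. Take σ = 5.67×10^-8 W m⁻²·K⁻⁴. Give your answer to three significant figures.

114 kelvin

Flux at the orbit: S = 1360/(5.19)² = 50.49 W m⁻².
Effective emission temperature (TOA balance): σT_e⁴ = S(1−α)/4 = 8.962 W m⁻² → T_e = 112.1 K.
The surface balance (absorbed SW + ε·downward IR = σT_s⁴) with T_a⁴ = T_s⁴/2 reduces to T_s = T_e·[2/(2−ε)]^¼ = 114.5 K.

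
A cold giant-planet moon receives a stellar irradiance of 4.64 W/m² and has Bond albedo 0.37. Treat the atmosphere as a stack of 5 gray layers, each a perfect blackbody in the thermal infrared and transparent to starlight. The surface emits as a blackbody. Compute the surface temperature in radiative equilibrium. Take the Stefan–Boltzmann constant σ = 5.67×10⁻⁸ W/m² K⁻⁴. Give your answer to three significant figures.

Top-of-atmosphere balance: σT_e⁴ = S(1−α)/4 = 0.7308 W/m² → T_e = 59.92 K.
For an N-layer opaque stack, T_s⁴ = (N+1)T_e⁴, hence T_s = (6)^(1/4)×59.92 K = 93.78 K.

93.8 K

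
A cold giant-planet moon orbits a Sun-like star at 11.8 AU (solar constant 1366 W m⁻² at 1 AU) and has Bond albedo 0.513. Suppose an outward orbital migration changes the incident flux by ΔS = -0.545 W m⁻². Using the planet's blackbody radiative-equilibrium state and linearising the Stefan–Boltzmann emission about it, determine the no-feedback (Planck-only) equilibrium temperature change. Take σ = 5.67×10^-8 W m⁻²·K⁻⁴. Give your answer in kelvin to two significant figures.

By the inverse-square law, S = 1366/11.8² = 9.810 W m⁻².
The baseline emission temperature is T_e = 67.75 K.
Only a fraction (1−α) is absorbed and it's spread over 4πR², so ΔF = (1−α)ΔS/4 = -0.06635 W m⁻².
Linearising σT⁴ gives d(σT⁴)/dT = 4σT_e³ = 0.07052 W m⁻² per K.
ΔT₀ = ΔF/λ_P = -0.06635/0.07052 = -0.941 K.

-0.94 K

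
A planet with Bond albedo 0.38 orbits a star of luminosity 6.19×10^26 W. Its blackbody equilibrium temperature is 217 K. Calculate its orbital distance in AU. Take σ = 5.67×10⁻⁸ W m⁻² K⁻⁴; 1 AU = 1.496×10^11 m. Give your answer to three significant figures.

Required flux: S = 4σT⁴/(1−α) = 811.1 W m⁻².
S = L/(4πd²) → d = √(L/4πS) = √(6.19×10^26/(4π·811.1)) = 2.464×10^11 m = 1.647 AU.

1.65 AU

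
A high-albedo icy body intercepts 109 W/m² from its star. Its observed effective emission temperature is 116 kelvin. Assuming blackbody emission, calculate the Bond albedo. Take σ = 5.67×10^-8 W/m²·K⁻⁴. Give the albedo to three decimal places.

Energy balance: S(1−α)/4 = σT⁴, so 1−α = 4σT⁴/S.
4σT⁴ = 4·5.67×10⁻⁸·(116)⁴ = 41.07 W/m².
1−α = 41.07/109.0 = 0.3767, so α = 0.6233.

0.623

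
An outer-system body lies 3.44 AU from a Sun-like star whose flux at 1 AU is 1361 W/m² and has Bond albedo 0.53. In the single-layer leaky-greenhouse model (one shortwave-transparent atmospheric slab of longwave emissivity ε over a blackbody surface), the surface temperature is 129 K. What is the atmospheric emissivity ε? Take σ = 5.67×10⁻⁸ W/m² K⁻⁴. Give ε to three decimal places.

0.279

By the inverse-square law, S = 1361/3.44² = 115.0 W/m².
First, T_e = [115.0·(1−0.53)/(4σ)]^(1/4) = 124.3 K.
T_s⁴ = T_e⁴·2/(2−ε) → ε = 2 − 2(T_e/T_s)⁴ = 2 − 2·(124.3/129)⁴ = 0.2787.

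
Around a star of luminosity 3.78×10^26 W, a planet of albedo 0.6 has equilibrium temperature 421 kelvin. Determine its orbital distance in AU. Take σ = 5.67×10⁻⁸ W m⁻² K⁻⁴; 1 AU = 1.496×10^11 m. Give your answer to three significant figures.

0.275 AU

Required flux: S = 4σT⁴/(1−α) = 17810 W m⁻².
S = L/(4πd²) → d = √(L/4πS) = √(3.78×10^26/(4π·17810)) = 4.109×10^10 m = 0.2747 AU.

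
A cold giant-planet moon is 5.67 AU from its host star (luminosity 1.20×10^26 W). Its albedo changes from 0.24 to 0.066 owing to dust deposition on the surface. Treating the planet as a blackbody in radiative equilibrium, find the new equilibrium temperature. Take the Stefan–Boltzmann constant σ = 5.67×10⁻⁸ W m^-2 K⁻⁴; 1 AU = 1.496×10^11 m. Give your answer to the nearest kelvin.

86 K

Orbital distance: d = 5.67 AU = 8.482×10^11 m.
S = L/(4πd²) = 13.27 W m^-2.
With the new albedo, S(1−α₂)/4 = 3.099 W m^-2, so T₂ = 85.98 K.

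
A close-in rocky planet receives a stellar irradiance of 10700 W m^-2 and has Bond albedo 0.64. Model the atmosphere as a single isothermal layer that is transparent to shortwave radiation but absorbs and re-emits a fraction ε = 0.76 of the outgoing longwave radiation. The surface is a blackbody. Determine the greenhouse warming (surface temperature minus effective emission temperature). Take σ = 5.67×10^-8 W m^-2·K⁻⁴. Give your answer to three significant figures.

45.8 K

Effective emission temperature (TOA balance): σT_e⁴ = S(1−α)/4 = 963.0 W m^-2 → T_e = 361.0 K.
The surface balance (absorbed SW + ε·downward IR = σT_s⁴) with T_a⁴ = T_s⁴/2 reduces to T_s = T_e·[2/(2−ε)]^¼ = 406.8 K.
Greenhouse warming: T_s − T_e = 45.83 K.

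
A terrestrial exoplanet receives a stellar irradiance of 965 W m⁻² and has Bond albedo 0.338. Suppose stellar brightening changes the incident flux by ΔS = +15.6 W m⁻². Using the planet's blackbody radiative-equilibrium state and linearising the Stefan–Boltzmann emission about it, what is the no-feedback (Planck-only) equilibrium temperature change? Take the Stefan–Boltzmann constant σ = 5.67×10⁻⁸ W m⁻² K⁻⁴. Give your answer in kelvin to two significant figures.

Reference equilibrium: T_e = [S(1−α)/(4σ)]^(1/4) = 230.4 K.
ΔF = Δ[S(1−α)]/4 = (1−0.338)·+15.6/4 = 2.582 W m⁻².
Linearising σT⁴ gives d(σT⁴)/dT = 4σT_e³ = 2.773 W m⁻² per K.
So ΔT₀ = 2.582/2.773 = 0.931 K.

0.93 kelvin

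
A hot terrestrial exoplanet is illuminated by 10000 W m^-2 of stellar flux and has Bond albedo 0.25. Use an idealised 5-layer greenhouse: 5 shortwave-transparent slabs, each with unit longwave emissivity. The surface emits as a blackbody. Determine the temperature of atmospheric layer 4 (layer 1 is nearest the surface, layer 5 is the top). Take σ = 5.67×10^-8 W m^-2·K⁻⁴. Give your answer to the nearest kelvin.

507 K

OLR = S(1−α)/4 = 1875 W m^-2; the top layer radiates at T_e = 426.4 K.
Each opaque layer satisfies 2T_j⁴ = T_{j−1}⁴ + T_{j+1}⁴, giving T_k⁴ = (N+1−k)T_e⁴.
With k = 4: T_4 = (5+1−4)^¼·426.4 K = 507.1 K.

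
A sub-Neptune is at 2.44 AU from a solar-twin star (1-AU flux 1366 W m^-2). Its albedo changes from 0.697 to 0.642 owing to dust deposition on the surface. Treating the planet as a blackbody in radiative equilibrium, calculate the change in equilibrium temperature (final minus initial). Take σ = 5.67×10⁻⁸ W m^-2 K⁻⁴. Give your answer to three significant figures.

5.63 K

Flux at the orbit: S = 1366/(2.44)² = 229.4 W m^-2.
With α = 0.697, T₁ = 132.3 K.
With α = 0.642, T₂ = 138.0 K.
ΔT = T₂ − T₁ = 5.634 K.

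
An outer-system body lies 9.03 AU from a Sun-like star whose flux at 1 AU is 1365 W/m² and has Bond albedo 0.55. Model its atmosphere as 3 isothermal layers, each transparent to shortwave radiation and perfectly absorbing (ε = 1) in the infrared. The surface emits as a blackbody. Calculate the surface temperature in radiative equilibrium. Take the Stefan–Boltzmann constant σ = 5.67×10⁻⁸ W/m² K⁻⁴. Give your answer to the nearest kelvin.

107 K

Flux at the orbit: S = 1365/(9.03)² = 16.74 W/m².
Top-of-atmosphere balance: σT_e⁴ = S(1−α)/4 = 1.883 W/m² → T_e = 75.92 K.
With N = 3 opaque layers, T_s = (N+1)^(1/4)·T_e = 4^(1/4)·75.92 = 107.4 K.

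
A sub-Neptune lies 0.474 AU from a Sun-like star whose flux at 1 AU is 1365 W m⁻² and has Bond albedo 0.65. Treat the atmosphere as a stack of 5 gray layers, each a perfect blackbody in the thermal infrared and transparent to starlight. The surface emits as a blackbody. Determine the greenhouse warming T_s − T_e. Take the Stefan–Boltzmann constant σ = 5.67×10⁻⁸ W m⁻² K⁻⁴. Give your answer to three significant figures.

176 K

Flux at the orbit: S = 1365/(0.474)² = 6075 W m⁻².
OLR = S(1−α)/4 = 531.6 W m⁻²; the top layer radiates at T_e = 311.2 K.
Surface: T_s = (6)^¼·T_e = 487.0 K.
So the greenhouse effect raises the surface by 487.0 − 311.2 = 175.8 K.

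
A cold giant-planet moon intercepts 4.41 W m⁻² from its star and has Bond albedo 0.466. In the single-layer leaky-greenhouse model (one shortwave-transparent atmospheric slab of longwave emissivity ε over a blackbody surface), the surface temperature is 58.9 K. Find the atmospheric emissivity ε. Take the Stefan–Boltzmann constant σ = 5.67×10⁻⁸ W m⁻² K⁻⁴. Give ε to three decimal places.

0.275

TOA balance gives T_e = 56.77 K.
Since (2−ε)/2 = (T_e/T_s)⁴ = 0.8627, ε = 0.2745.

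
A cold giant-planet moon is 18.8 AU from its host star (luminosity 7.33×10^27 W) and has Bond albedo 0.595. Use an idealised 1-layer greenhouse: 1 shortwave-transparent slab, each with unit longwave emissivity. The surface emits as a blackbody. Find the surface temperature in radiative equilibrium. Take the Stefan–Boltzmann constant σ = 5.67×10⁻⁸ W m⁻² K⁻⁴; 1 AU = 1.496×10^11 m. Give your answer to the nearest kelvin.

d = 18.8 × 1.496×10^11 m = 2.812×10^12 m.
S = L/(4πd²) = 73.74 W m⁻².
Top-of-atmosphere balance: σT_e⁴ = S(1−α)/4 = 7.466 W m⁻² → T_e = 107.1 K.
For an N-layer opaque stack, T_s⁴ = (N+1)T_e⁴, hence T_s = (2)^(1/4)×107.1 K = 127.4 K.

127 K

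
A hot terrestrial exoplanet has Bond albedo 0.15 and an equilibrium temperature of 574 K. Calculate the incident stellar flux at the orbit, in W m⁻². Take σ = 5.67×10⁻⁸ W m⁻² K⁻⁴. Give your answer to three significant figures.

29000 W m⁻²

From S(1−α)/4 = σT⁴: S = 4σT⁴/(1−α).
σT⁴ = 5.67×10⁻⁸·(574)⁴ = 6155 W m⁻².
So S = 4×6155/(1−0.15) = 28960 W m⁻².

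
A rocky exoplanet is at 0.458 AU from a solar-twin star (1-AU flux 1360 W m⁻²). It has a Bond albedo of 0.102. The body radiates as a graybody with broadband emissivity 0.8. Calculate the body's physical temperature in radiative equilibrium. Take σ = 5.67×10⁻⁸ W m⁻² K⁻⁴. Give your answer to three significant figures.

Flux at the orbit: S = 1360/(0.458)² = 6483 W m⁻².
Averaging over the sphere, the absorbed flux is S(1−α)/4 = 1456 W m⁻².
Equating to εσT⁴ with ε = 0.8: T = (1456/0.8σ)^(1/4) = 423.2 K.

423 K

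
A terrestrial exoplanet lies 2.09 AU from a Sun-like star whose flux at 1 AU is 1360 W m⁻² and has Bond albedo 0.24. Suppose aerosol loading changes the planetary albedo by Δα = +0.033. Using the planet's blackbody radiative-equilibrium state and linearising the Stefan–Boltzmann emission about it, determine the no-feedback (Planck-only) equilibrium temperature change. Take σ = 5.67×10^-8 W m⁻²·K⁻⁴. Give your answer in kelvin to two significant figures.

-2.0 K

Flux at the orbit: S = 1360/(2.09)² = 311.3 W m⁻².
Unperturbed T_e = [311.3·(1−0.24)/(4σ)]^¼ = 179.7 K.
ΔF = −(S/4)Δα = −(311.3/4)×(+0.033) = -2.569 W m⁻².
Linearising σT⁴ gives d(σT⁴)/dT = 4σT_e³ = 1.317 W m⁻² per K.
Hence the no-feedback warming is ΔF/(4σT_e³) = -1.95 K.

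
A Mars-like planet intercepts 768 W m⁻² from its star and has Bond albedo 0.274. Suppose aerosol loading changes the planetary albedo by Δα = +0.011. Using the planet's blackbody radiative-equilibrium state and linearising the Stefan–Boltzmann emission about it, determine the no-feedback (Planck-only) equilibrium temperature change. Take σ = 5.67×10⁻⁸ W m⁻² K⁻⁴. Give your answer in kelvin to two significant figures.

Reference equilibrium: T_e = [S(1−α)/(4σ)]^(1/4) = 222.7 K.
ΔF = −(S/4)Δα = −(768.0/4)×(+0.011) = -2.112 W m⁻².
The Planck feedback parameter is 4σT_e³ = 2.504 W m⁻²/K.
ΔT₀ = ΔF/λ_P = -2.112/2.504 = -0.843 K.

-0.84 kelvin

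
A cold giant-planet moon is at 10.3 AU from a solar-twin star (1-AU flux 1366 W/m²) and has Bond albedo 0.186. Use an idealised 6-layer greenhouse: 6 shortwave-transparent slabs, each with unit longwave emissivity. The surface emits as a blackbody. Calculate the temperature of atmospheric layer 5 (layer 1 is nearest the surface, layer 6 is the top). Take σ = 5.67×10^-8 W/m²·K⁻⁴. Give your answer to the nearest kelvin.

98 K

Flux at the orbit: S = 1366/(10.3)² = 12.88 W/m².
OLR = S(1−α)/4 = 2.620 W/m²; the top layer radiates at T_e = 82.45 K.
The net upward flux σT_e⁴ is constant between every pair of levels, so T_k⁴ = (N+1−k)T_e⁴.
T_5 = (2)^(1/4)·82.45 = 98.05 K.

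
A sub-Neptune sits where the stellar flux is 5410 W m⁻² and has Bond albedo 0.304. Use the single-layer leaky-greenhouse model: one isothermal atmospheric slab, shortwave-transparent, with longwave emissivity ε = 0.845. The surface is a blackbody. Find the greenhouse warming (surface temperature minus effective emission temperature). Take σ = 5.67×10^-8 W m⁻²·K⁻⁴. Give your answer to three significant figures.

52.8 kelvin

Effective emission temperature (TOA balance): σT_e⁴ = S(1−α)/4 = 941.3 W m⁻² → T_e = 359.0 K.
The surface balance (absorbed SW + ε·downward IR = σT_s⁴) with T_a⁴ = T_s⁴/2 reduces to T_s = T_e·[2/(2−ε)]^¼ = 411.8 K.
The atmosphere warms the surface by 52.81 K.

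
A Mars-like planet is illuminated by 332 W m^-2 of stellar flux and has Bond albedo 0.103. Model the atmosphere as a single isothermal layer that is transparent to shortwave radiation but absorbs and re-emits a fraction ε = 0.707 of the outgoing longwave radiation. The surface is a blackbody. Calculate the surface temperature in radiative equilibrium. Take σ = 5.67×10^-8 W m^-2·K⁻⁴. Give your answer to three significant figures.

212 K

The planet radiates to space at T_e = [S(1−α)/(4σ)]^(1/4) = 190.4 K.
Surface balance with a leaky layer gives σT_s⁴ = σT_e⁴·2/(2−ε), so T_s = T_e·[2/(2−0.707)]^(1/4) = 212.3 K.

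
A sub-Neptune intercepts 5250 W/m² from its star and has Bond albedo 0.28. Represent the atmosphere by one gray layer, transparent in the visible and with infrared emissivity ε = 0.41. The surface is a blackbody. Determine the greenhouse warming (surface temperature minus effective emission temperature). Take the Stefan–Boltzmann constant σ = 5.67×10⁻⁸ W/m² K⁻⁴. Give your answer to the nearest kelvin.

21 K

At the top of the atmosphere, σT_e⁴ = S(1−α)/4 = 945.0 W/m², giving T_e = 359.3 K.
Surface balance with a leaky layer gives σT_s⁴ = σT_e⁴·2/(2−ε), so T_s = T_e·[2/(2−0.41)]^(1/4) = 380.5 K.
The atmosphere warms the surface by 21.21 K.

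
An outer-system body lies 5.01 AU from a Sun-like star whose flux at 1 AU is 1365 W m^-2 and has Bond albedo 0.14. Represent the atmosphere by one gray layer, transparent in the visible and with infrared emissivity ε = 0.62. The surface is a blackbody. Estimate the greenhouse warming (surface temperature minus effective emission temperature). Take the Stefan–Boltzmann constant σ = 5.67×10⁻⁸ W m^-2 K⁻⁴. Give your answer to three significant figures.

By the inverse-square law, S = 1365/5.01² = 54.38 W m^-2.
Effective emission temperature (TOA balance): σT_e⁴ = S(1−α)/4 = 11.69 W m^-2 → T_e = 119.8 K.
Surface balance with a leaky layer gives σT_s⁴ = σT_e⁴·2/(2−ε), so T_s = T_e·[2/(2−0.62)]^(1/4) = 131.5 K.
Greenhouse warming: T_s − T_e = 11.65 K.

11.6 K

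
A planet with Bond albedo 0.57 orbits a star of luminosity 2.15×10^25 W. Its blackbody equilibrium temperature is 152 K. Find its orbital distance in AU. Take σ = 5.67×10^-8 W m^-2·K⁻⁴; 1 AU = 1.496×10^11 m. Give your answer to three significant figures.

The flux needed for this T is 4σT⁴/(1−0.57) = 281.5 W m^-2.
From L = 4πd²S, d = √(2.15×10^25/(4π·281.5)) = 7.795×10^10 m = 0.5211 AU.

0.521 AU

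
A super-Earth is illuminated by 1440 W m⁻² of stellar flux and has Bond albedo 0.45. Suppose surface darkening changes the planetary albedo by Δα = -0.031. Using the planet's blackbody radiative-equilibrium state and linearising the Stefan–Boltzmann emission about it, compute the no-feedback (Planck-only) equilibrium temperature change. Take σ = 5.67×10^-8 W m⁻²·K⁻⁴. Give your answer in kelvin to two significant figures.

Unperturbed T_e = [1440·(1−0.45)/(4σ)]^¼ = 243.1 K.
ΔF = −(S/4)Δα = −(1440/4)×(-0.031) = 11.16 W m⁻².
Linearising σT⁴ gives d(σT⁴)/dT = 4σT_e³ = 3.258 W m⁻² per K.
So ΔT₀ = 11.16/3.258 = 3.43 K.

3.4 K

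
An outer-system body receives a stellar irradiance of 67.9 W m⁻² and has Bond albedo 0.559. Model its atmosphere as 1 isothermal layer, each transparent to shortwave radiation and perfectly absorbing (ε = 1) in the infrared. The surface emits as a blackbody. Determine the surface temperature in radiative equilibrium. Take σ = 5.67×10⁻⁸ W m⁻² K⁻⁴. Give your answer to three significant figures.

127 K

OLR = S(1−α)/4 = 7.486 W m⁻²; the top layer radiates at T_e = 107.2 K.
For an N-layer opaque stack, T_s⁴ = (N+1)T_e⁴, hence T_s = (2)^(1/4)×107.2 K = 127.5 K.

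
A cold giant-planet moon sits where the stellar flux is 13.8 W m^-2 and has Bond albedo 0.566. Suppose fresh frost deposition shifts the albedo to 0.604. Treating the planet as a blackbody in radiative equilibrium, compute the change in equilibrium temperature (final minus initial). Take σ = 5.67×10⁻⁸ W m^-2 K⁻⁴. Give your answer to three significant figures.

With α = 0.566, T₁ = 71.69 K.
Final:   T₂ = [S(1−0.604)/(4σ)]^(1/4) = 70.06 K.
Change: 70.06 − 71.69 = -1.623 K.

-1.62 kelvin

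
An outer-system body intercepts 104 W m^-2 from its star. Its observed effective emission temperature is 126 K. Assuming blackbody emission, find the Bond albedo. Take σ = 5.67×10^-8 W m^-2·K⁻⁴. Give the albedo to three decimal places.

0.450

Rearranging the radiative balance, α = 1 − 4σT⁴/S.
4σT⁴ = 4·5.67×10⁻⁸·(126)⁴ = 57.16 W m^-2.
1−α = 57.16/104.0 = 0.5497, so α = 0.4503.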